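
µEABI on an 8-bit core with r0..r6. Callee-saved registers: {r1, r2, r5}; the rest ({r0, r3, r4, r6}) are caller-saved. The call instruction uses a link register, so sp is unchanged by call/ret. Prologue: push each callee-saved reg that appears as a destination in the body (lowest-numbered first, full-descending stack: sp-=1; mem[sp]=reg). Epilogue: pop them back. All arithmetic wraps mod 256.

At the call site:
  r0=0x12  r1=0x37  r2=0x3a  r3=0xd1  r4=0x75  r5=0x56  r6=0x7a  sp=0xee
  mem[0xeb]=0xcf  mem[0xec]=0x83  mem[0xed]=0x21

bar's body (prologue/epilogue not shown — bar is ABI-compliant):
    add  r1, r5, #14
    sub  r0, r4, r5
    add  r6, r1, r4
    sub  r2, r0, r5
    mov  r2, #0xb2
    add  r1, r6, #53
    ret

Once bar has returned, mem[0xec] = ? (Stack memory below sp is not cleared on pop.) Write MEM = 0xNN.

prologue: push r1 -> mem[0xed]=0x37, sp=0xed
prologue: push r2 -> mem[0xec]=0x3a, sp=0xec
body[0] add  r1, r5, #14 -> r1=0x64
body[1] sub  r0, r4, r5 -> r0=0x1f
body[2] add  r6, r1, r4 -> r6=0xd9
body[3] sub  r2, r0, r5 -> r2=0xc9
body[4] mov  r2, #0xb2 -> r2=0xb2
body[5] add  r1, r6, #53 -> r1=0x0e
epilogue: pop r2=0x3a, sp=0xed
epilogue: pop r1=0x37, sp=0xee
prologue pushed ['r1', 'r2'] at ['0xed', '0xec']

MEM = 0x3a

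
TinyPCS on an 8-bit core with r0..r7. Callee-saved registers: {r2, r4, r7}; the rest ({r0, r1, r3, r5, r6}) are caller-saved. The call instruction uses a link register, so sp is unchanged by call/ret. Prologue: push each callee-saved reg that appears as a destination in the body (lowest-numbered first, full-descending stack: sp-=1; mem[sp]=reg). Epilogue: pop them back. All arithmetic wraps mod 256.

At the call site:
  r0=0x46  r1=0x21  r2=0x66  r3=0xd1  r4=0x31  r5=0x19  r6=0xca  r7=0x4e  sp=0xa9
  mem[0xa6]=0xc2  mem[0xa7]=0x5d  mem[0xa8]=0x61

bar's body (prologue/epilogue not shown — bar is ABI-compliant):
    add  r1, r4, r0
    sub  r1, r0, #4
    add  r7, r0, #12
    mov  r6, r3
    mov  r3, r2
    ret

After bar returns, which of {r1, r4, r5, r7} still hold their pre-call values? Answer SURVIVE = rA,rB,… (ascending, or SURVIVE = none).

prologue: push r7 → mem[0xa8]=0x4e, sp=0xa8
body[0] add  r1, r4, r0 → r1=0x77
body[1] sub  r1, r0, #4 → r1=0x42
body[2] add  r7, r0, #12 → r7=0x52
body[3] mov  r6, r3 → r6=0xd1
body[4] mov  r3, r2 → r3=0x66
epilogue: pop r7=0x4e, sp=0xa9
r1: caller-saved, written=True
r4: callee-saved, written=False
r5: caller-saved, written=False
r7: callee-saved, written=True

SURVIVE = r4,r5,r7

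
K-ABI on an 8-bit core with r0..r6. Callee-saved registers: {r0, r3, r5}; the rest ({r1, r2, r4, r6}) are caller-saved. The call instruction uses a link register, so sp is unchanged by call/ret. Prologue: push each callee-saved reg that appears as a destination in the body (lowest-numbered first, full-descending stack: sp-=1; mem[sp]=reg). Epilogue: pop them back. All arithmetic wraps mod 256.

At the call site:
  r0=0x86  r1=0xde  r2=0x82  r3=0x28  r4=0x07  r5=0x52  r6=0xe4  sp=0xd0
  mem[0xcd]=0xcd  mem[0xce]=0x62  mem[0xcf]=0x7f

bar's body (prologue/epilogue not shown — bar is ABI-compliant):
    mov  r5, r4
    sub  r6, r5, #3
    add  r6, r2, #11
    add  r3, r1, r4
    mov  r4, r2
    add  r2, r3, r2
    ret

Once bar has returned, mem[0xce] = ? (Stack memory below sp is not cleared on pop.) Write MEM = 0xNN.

prologue: push r3 -> mem[0xcf]=0x28, sp=0xcf
prologue: push r5 -> mem[0xce]=0x52, sp=0xce
body[0] mov  r5, r4 -> r5=0x07
body[1] sub  r6, r5, #3 -> r6=0x04
body[2] add  r6, r2, #11 -> r6=0x8d
body[3] add  r3, r1, r4 -> r3=0xe5
body[4] mov  r4, r2 -> r4=0x82
body[5] add  r2, r3, r2 -> r2=0x67
epilogue: pop r5=0x52, sp=0xcf
epilogue: pop r3=0x28, sp=0xd0
prologue pushed ['r3', 'r5'] at ['0xcf', '0xce']

MEM = 0x52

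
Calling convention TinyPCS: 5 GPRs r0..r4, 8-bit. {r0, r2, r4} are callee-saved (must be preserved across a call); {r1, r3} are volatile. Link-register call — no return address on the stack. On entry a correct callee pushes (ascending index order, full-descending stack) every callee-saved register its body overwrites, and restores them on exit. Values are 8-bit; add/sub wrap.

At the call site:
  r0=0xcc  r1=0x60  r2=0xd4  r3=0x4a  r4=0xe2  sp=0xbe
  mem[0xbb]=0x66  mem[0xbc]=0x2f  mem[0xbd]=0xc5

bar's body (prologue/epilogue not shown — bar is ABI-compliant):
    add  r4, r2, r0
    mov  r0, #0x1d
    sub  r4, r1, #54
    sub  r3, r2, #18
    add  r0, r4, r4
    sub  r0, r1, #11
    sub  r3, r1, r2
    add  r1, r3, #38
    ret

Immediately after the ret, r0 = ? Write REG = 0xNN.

prologue: push r0 -> mem[0xbd]=0xcc, sp=0xbd
prologue: push r4 -> mem[0xbc]=0xe2, sp=0xbc
body[0] add  r4, r2, r0 -> r4=0xa0
body[1] mov  r0, #0x1d -> r0=0x1d
body[2] sub  r4, r1, #54 -> r4=0x2a
body[3] sub  r3, r2, #18 -> r3=0xc2
body[4] add  r0, r4, r4 -> r0=0x54
body[5] sub  r0, r1, #11 -> r0=0x55
body[6] sub  r3, r1, r2 -> r3=0x8c
body[7] add  r1, r3, #38 -> r1=0xb2
epilogue: pop r4=0xe2, sp=0xbd
epilogue: pop r0=0xcc, sp=0xbe
r0 is callee-saved -> restored

REG = 0xcc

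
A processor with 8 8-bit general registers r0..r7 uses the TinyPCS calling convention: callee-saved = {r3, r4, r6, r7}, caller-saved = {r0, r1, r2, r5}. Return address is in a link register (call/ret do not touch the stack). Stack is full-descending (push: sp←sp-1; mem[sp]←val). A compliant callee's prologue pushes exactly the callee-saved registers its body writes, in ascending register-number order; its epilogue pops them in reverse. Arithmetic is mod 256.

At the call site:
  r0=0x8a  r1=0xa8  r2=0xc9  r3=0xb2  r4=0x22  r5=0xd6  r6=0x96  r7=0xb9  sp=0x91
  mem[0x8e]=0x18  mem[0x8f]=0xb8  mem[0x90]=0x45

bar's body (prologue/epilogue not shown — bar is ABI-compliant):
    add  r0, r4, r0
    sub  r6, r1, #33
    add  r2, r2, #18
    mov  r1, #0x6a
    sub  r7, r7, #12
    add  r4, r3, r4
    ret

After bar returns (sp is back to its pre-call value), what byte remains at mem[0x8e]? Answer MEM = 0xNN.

MEM = 0xb9

prologue: push r4 → mem[0x90]=0x22, sp=0x90
prologue: push r6 → mem[0x8f]=0x96, sp=0x8f
prologue: push r7 → mem[0x8e]=0xb9, sp=0x8e
body[0] add  r0, r4, r0 → r0=0xac
body[1] sub  r6, r1, #33 → r6=0x87
body[2] add  r2, r2, #18 → r2=0xdb
body[3] mov  r1, #0x6a → r1=0x6a
body[4] sub  r7, r7, #12 → r7=0xad
body[5] add  r4, r3, r4 → r4=0xd4
epilogue: pop r7=0xb9, sp=0x8f
epilogue: pop r6=0x96, sp=0x90
epilogue: pop r4=0x22, sp=0x91
prologue pushed ['r4', 'r6', 'r7'] at ['0x90', '0x8f', '0x8e']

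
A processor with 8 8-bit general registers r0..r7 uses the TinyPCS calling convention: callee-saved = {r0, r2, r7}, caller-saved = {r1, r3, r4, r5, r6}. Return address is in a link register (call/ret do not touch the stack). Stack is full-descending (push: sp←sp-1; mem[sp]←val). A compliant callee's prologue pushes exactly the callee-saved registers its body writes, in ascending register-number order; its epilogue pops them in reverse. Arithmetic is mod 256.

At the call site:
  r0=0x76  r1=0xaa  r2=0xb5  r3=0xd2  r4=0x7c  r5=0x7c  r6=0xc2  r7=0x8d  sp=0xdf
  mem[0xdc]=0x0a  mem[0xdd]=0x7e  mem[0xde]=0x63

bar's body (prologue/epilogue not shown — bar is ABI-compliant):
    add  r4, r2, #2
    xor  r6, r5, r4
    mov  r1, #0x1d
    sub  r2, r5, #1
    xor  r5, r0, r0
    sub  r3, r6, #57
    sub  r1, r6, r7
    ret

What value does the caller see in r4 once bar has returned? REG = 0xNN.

REG = 0xb7

prologue: push r2 → mem[0xde]=0xb5, sp=0xde
body[0] add  r4, r2, #2 → r4=0xb7
body[1] xor  r6, r5, r4 → r6=0xcb
body[2] mov  r1, #0x1d → r1=0x1d
body[3] sub  r2, r5, #1 → r2=0x7b
body[4] xor  r5, r0, r0 → r5=0x00
body[5] sub  r3, r6, #57 → r3=0x92
body[6] sub  r1, r6, r7 → r1=0x3e
epilogue: pop r2=0xb5, sp=0xdf
r4 is caller-saved → body value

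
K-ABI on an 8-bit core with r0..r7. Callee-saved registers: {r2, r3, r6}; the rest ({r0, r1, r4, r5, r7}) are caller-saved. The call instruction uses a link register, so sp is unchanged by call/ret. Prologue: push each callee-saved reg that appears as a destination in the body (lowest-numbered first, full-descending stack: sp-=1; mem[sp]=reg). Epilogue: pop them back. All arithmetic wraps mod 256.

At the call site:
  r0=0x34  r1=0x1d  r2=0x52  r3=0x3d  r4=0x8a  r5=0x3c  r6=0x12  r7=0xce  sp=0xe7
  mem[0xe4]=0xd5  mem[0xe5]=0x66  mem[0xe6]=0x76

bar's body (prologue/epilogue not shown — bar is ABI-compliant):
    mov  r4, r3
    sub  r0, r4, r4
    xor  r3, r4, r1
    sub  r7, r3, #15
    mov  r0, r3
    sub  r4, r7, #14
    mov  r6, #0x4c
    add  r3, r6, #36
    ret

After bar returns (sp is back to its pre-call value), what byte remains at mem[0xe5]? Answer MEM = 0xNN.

prologue: push r3 → mem[0xe6]=0x3d, sp=0xe6
prologue: push r6 → mem[0xe5]=0x12, sp=0xe5
body[0] mov  r4, r3 → r4=0x3d
body[1] sub  r0, r4, r4 → r0=0x00
body[2] xor  r3, r4, r1 → r3=0x20
body[3] sub  r7, r3, #15 → r7=0x11
body[4] mov  r0, r3 → r0=0x20
body[5] sub  r4, r7, #14 → r4=0x03
body[6] mov  r6, #0x4c → r6=0x4c
body[7] add  r3, r6, #36 → r3=0x70
epilogue: pop r6=0x12, sp=0xe6
epilogue: pop r3=0x3d, sp=0xe7
prologue pushed ['r3', 'r6'] at ['0xe6', '0xe5']

MEM = 0x12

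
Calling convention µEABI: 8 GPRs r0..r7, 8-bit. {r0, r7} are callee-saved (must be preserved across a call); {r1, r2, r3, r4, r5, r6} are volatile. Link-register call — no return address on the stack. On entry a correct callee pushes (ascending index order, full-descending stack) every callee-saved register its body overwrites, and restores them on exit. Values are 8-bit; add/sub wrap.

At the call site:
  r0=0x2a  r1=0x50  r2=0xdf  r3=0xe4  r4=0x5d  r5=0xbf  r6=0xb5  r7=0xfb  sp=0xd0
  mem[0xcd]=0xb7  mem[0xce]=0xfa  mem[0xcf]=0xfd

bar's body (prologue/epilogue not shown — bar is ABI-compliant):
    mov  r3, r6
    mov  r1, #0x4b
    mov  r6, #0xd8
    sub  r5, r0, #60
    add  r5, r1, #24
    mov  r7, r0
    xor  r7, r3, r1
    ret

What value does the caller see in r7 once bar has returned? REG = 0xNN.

prologue: push r7 -> mem[0xcf]=0xfb, sp=0xcf
body[0] mov  r3, r6 -> r3=0xb5
body[1] mov  r1, #0x4b -> r1=0x4b
body[2] mov  r6, #0xd8 -> r6=0xd8
body[3] sub  r5, r0, #60 -> r5=0xee
body[4] add  r5, r1, #24 -> r5=0x63
body[5] mov  r7, r0 -> r7=0x2a
body[6] xor  r7, r3, r1 -> r7=0xfe
epilogue: pop r7=0xfb, sp=0xd0
r7 is callee-saved -> restored

REG = 0xfb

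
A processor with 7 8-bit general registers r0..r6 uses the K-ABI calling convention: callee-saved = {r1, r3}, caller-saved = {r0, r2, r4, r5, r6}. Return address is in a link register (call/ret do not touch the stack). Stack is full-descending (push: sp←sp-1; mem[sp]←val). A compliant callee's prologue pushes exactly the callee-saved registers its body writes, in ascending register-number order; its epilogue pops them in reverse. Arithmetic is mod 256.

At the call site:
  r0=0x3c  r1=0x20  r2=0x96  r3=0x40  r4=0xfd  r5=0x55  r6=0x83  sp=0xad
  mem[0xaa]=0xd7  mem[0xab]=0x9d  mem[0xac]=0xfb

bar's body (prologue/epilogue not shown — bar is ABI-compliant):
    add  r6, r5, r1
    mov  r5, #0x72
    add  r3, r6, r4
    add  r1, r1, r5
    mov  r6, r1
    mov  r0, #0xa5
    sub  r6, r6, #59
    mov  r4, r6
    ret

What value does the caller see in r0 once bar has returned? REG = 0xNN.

REG = 0xa5

prologue: push r1 -> mem[0xac]=0x20, sp=0xac
prologue: push r3 -> mem[0xab]=0x40, sp=0xab
body[0] add  r6, r5, r1 -> r6=0x75
body[1] mov  r5, #0x72 -> r5=0x72
body[2] add  r3, r6, r4 -> r3=0x72
body[3] add  r1, r1, r5 -> r1=0x92
body[4] mov  r6, r1 -> r6=0x92
body[5] mov  r0, #0xa5 -> r0=0xa5
body[6] sub  r6, r6, #59 -> r6=0x57
body[7] mov  r4, r6 -> r4=0x57
epilogue: pop r3=0x40, sp=0xac
epilogue: pop r1=0x20, sp=0xad
r0 is caller-saved -> body value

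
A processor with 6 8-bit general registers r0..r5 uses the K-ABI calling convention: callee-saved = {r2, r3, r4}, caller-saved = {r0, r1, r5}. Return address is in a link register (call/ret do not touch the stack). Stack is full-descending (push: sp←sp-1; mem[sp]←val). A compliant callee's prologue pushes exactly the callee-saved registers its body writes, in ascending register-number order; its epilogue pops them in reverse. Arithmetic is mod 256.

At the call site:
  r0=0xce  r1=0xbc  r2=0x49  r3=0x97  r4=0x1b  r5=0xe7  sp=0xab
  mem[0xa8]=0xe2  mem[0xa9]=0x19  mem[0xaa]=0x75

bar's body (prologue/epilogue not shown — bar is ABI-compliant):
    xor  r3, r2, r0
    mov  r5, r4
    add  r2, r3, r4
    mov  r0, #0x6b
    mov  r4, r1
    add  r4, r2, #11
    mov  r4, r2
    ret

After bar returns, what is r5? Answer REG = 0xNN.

prologue: push r2 → mem[0xaa]=0x49, sp=0xaa
prologue: push r3 → mem[0xa9]=0x97, sp=0xa9
prologue: push r4 → mem[0xa8]=0x1b, sp=0xa8
body[0] xor  r3, r2, r0 → r3=0x87
body[1] mov  r5, r4 → r5=0x1b
body[2] add  r2, r3, r4 → r2=0xa2
body[3] mov  r0, #0x6b → r0=0x6b
body[4] mov  r4, r1 → r4=0xbc
body[5] add  r4, r2, #11 → r4=0xad
body[6] mov  r4, r2 → r4=0xa2
epilogue: pop r4=0x1b, sp=0xa9
epilogue: pop r3=0x97, sp=0xaa
epilogue: pop r2=0x49, sp=0xab
r5 is caller-saved → body value

REG = 0x1b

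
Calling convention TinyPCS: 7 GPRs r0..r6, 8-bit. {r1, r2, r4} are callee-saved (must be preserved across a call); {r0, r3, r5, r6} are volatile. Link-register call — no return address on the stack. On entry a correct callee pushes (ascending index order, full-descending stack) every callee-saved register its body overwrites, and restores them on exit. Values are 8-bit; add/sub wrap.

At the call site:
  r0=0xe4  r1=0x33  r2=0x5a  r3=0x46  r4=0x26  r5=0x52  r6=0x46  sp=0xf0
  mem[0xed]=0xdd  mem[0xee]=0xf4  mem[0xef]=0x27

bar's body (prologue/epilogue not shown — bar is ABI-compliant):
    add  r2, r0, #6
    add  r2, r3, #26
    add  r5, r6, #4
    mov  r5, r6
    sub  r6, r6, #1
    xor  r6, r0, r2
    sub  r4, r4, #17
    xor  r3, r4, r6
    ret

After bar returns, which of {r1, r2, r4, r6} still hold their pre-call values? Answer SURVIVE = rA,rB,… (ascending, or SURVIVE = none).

SURVIVE = r1,r2,r4

prologue: push r2 -> mem[0xef]=0x5a, sp=0xef
prologue: push r4 -> mem[0xee]=0x26, sp=0xee
body[0] add  r2, r0, #6 -> r2=0xea
body[1] add  r2, r3, #26 -> r2=0x60
body[2] add  r5, r6, #4 -> r5=0x4a
body[3] mov  r5, r6 -> r5=0x46
body[4] sub  r6, r6, #1 -> r6=0x45
body[5] xor  r6, r0, r2 -> r6=0x84
body[6] sub  r4, r4, #17 -> r4=0x15
body[7] xor  r3, r4, r6 -> r3=0x91
epilogue: pop r4=0x26, sp=0xef
epilogue: pop r2=0x5a, sp=0xf0
r1: callee-saved, written=False
r2: callee-saved, written=True
r4: callee-saved, written=True
r6: caller-saved, written=True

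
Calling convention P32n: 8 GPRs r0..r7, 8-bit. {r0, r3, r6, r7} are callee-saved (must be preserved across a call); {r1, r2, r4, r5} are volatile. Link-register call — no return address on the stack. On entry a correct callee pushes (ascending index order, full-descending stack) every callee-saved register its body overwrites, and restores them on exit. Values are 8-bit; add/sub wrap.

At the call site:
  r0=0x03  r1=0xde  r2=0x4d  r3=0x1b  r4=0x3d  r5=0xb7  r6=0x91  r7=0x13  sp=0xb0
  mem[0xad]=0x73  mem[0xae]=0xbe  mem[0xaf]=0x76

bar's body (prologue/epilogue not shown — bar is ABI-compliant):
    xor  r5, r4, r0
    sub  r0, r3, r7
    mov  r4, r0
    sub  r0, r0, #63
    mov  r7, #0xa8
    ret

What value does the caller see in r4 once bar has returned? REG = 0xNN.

prologue: push r0 → mem[0xaf]=0x03, sp=0xaf
prologue: push r7 → mem[0xae]=0x13, sp=0xae
body[0] xor  r5, r4, r0 → r5=0x3e
body[1] sub  r0, r3, r7 → r0=0x08
body[2] mov  r4, r0 → r4=0x08
body[3] sub  r0, r0, #63 → r0=0xc9
body[4] mov  r7, #0xa8 → r7=0xa8
epilogue: pop r7=0x13, sp=0xaf
epilogue: pop r0=0x03, sp=0xb0
r4 is caller-saved → body value

REG = 0x08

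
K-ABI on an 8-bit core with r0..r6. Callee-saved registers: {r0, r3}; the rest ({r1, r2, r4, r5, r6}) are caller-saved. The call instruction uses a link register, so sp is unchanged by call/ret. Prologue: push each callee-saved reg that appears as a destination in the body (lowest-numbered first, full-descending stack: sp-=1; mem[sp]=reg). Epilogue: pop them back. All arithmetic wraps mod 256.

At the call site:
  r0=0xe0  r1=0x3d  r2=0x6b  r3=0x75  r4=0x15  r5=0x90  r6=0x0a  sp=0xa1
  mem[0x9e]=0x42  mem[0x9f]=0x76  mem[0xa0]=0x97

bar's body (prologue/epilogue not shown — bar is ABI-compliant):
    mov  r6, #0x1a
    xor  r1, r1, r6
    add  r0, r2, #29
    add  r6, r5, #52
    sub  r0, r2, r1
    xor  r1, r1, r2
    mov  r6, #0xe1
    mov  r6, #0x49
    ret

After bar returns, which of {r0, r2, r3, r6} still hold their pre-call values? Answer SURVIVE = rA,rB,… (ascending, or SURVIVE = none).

prologue: push r0 -> mem[0xa0]=0xe0, sp=0xa0
body[0] mov  r6, #0x1a -> r6=0x1a
body[1] xor  r1, r1, r6 -> r1=0x27
body[2] add  r0, r2, #29 -> r0=0x88
body[3] add  r6, r5, #52 -> r6=0xc4
body[4] sub  r0, r2, r1 -> r0=0x44
body[5] xor  r1, r1, r2 -> r1=0x4c
body[6] mov  r6, #0xe1 -> r6=0xe1
body[7] mov  r6, #0x49 -> r6=0x49
epilogue: pop r0=0xe0, sp=0xa1
r0: callee-saved, written=True
r2: caller-saved, written=False
r3: callee-saved, written=False
r6: caller-saved, written=True

SURVIVE = r0,r2,r3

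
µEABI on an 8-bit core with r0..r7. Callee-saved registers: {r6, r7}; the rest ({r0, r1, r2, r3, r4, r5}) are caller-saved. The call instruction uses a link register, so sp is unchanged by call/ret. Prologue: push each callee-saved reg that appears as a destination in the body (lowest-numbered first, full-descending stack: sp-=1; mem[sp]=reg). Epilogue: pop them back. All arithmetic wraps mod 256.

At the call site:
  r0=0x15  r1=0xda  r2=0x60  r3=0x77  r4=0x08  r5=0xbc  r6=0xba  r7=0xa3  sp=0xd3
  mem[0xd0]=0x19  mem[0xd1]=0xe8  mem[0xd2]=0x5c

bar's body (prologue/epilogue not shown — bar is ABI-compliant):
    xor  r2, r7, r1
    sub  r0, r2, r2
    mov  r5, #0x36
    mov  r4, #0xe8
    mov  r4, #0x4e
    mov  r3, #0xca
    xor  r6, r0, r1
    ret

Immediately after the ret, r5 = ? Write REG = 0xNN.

REG = 0x36

prologue: push r6 -> mem[0xd2]=0xba, sp=0xd2
body[0] xor  r2, r7, r1 -> r2=0x79
body[1] sub  r0, r2, r2 -> r0=0x00
body[2] mov  r5, #0x36 -> r5=0x36
body[3] mov  r4, #0xe8 -> r4=0xe8
body[4] mov  r4, #0x4e -> r4=0x4e
body[5] mov  r3, #0xca -> r3=0xca
body[6] xor  r6, r0, r1 -> r6=0xda
epilogue: pop r6=0xba, sp=0xd3
r5 is caller-saved -> body value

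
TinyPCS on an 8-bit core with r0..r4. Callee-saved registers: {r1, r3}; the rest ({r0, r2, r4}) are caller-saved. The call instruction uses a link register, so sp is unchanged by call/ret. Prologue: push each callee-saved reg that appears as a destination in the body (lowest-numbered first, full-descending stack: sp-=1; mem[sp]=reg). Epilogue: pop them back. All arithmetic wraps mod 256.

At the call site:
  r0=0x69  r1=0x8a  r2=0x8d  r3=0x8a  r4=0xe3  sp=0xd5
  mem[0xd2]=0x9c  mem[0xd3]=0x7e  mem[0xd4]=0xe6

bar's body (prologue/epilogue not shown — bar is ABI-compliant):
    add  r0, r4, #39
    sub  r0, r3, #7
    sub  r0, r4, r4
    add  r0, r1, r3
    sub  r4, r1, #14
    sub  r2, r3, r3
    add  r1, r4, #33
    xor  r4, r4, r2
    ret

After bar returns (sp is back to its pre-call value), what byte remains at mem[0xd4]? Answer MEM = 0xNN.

MEM = 0x8a

prologue: push r1 -> mem[0xd4]=0x8a, sp=0xd4
body[0] add  r0, r4, #39 -> r0=0x0a
body[1] sub  r0, r3, #7 -> r0=0x83
body[2] sub  r0, r4, r4 -> r0=0x00
body[3] add  r0, r1, r3 -> r0=0x14
body[4] sub  r4, r1, #14 -> r4=0x7c
body[5] sub  r2, r3, r3 -> r2=0x00
body[6] add  r1, r4, #33 -> r1=0x9d
body[7] xor  r4, r4, r2 -> r4=0x7c
epilogue: pop r1=0x8a, sp=0xd5
prologue pushed ['r1'] at ['0xd4']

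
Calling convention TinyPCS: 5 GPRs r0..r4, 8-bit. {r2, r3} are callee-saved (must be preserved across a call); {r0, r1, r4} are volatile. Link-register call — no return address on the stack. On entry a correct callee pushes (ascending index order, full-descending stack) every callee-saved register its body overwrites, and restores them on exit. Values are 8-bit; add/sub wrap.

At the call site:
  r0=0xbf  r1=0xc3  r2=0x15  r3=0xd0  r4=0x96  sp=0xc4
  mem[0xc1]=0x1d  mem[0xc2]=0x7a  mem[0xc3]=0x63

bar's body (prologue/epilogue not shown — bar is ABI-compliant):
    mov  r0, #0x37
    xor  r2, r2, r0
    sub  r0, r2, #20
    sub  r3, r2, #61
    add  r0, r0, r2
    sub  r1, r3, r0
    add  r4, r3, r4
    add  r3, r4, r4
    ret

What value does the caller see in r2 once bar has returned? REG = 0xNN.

prologue: push r2 -> mem[0xc3]=0x15, sp=0xc3
prologue: push r3 -> mem[0xc2]=0xd0, sp=0xc2
body[0] mov  r0, #0x37 -> r0=0x37
body[1] xor  r2, r2, r0 -> r2=0x22
body[2] sub  r0, r2, #20 -> r0=0x0e
body[3] sub  r3, r2, #61 -> r3=0xe5
body[4] add  r0, r0, r2 -> r0=0x30
body[5] sub  r1, r3, r0 -> r1=0xb5
body[6] add  r4, r3, r4 -> r4=0x7b
body[7] add  r3, r4, r4 -> r3=0xf6
epilogue: pop r3=0xd0, sp=0xc3
epilogue: pop r2=0x15, sp=0xc4
r2 is callee-saved -> restored

REG = 0x15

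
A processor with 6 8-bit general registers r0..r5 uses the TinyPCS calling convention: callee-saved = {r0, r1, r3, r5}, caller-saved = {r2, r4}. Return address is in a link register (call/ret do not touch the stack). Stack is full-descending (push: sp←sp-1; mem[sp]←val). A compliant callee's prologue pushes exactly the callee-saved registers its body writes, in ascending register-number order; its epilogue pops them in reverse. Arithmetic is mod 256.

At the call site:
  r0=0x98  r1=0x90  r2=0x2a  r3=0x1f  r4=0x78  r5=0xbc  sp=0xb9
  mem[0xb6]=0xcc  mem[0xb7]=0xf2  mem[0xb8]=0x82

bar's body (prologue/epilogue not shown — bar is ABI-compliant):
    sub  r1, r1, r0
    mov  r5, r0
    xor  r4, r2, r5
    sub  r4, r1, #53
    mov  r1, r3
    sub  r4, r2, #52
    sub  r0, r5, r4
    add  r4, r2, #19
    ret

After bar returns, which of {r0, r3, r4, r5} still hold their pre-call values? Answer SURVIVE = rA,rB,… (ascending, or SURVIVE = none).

SURVIVE = r0,r3,r5

prologue: push r0 → mem[0xb8]=0x98, sp=0xb8
prologue: push r1 → mem[0xb7]=0x90, sp=0xb7
prologue: push r5 → mem[0xb6]=0xbc, sp=0xb6
body[0] sub  r1, r1, r0 → r1=0xf8
body[1] mov  r5, r0 → r5=0x98
body[2] xor  r4, r2, r5 → r4=0xb2
body[3] sub  r4, r1, #53 → r4=0xc3
body[4] mov  r1, r3 → r1=0x1f
body[5] sub  r4, r2, #52 → r4=0xf6
body[6] sub  r0, r5, r4 → r0=0xa2
body[7] add  r4, r2, #19 → r4=0x3d
epilogue: pop r5=0xbc, sp=0xb7
epilogue: pop r1=0x90, sp=0xb8
epilogue: pop r0=0x98, sp=0xb9
r0: callee-saved, written=True
r3: callee-saved, written=False
r4: caller-saved, written=True
r5: callee-saved, written=True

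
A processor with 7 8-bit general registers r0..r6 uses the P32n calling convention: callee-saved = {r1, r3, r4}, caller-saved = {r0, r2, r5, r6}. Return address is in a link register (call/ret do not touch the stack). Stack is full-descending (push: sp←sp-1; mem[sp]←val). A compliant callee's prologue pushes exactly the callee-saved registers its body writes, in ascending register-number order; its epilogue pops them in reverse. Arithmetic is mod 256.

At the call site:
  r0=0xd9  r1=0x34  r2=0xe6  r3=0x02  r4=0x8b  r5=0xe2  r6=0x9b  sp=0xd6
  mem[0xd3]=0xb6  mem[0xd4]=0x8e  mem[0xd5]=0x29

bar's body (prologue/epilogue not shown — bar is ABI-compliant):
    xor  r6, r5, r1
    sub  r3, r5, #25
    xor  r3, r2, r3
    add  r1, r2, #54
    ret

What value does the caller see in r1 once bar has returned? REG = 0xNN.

prologue: push r1 -> mem[0xd5]=0x34, sp=0xd5
prologue: push r3 -> mem[0xd4]=0x02, sp=0xd4
body[0] xor  r6, r5, r1 -> r6=0xd6
body[1] sub  r3, r5, #25 -> r3=0xc9
body[2] xor  r3, r2, r3 -> r3=0x2f
body[3] add  r1, r2, #54 -> r1=0x1c
epilogue: pop r3=0x02, sp=0xd5
epilogue: pop r1=0x34, sp=0xd6
r1 is callee-saved -> restored

REG = 0x34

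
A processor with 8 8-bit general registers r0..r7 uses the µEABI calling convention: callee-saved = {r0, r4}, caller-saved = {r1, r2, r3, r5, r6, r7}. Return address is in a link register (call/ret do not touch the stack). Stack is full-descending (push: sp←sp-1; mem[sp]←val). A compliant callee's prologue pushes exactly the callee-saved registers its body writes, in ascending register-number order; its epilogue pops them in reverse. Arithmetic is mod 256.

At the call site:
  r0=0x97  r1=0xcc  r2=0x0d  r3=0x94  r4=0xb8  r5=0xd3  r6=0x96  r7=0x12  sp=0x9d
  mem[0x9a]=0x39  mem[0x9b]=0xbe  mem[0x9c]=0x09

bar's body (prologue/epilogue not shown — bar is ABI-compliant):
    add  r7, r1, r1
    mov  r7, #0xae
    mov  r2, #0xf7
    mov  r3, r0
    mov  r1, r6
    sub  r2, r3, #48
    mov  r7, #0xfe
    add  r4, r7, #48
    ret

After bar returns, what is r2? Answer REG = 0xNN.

prologue: push r4 -> mem[0x9c]=0xb8, sp=0x9c
body[0] add  r7, r1, r1 -> r7=0x98
body[1] mov  r7, #0xae -> r7=0xae
body[2] mov  r2, #0xf7 -> r2=0xf7
body[3] mov  r3, r0 -> r3=0x97
body[4] mov  r1, r6 -> r1=0x96
body[5] sub  r2, r3, #48 -> r2=0x67
body[6] mov  r7, #0xfe -> r7=0xfe
body[7] add  r4, r7, #48 -> r4=0x2e
epilogue: pop r4=0xb8, sp=0x9d
r2 is caller-saved -> body value

REG = 0x67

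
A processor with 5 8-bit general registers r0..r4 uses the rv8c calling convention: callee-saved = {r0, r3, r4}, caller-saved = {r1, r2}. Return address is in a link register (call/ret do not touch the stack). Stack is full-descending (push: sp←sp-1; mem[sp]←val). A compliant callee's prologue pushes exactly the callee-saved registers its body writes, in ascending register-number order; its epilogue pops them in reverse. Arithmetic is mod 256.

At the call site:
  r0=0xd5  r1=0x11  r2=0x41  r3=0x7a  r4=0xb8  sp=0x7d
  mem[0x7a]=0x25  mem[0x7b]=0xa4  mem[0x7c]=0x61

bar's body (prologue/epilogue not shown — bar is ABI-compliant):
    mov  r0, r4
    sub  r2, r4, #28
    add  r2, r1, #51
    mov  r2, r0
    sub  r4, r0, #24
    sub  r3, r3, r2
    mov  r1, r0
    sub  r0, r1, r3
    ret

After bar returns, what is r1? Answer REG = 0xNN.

REG = 0xb8

prologue: push r0 → mem[0x7c]=0xd5, sp=0x7c
prologue: push r3 → mem[0x7b]=0x7a, sp=0x7b
prologue: push r4 → mem[0x7a]=0xb8, sp=0x7a
body[0] mov  r0, r4 → r0=0xb8
body[1] sub  r2, r4, #28 → r2=0x9c
body[2] add  r2, r1, #51 → r2=0x44
body[3] mov  r2, r0 → r2=0xb8
body[4] sub  r4, r0, #24 → r4=0xa0
body[5] sub  r3, r3, r2 → r3=0xc2
body[6] mov  r1, r0 → r1=0xb8
body[7] sub  r0, r1, r3 → r0=0xf6
epilogue: pop r4=0xb8, sp=0x7b
epilogue: pop r3=0x7a, sp=0x7c
epilogue: pop r0=0xd5, sp=0x7d
r1 is caller-saved → body value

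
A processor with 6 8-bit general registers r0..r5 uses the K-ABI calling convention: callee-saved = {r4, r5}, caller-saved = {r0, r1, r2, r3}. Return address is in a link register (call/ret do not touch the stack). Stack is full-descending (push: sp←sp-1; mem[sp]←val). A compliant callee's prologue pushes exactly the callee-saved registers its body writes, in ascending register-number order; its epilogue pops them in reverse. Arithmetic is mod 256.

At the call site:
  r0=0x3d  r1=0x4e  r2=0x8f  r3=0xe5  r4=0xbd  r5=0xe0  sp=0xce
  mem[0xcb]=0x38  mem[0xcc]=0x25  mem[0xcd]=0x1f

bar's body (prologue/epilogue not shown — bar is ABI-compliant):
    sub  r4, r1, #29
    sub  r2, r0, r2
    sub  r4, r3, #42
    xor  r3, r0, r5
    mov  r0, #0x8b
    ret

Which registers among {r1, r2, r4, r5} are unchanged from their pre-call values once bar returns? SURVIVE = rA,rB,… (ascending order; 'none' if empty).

prologue: push r4 -> mem[0xcd]=0xbd, sp=0xcd
body[0] sub  r4, r1, #29 -> r4=0x31
body[1] sub  r2, r0, r2 -> r2=0xae
body[2] sub  r4, r3, #42 -> r4=0xbb
body[3] xor  r3, r0, r5 -> r3=0xdd
body[4] mov  r0, #0x8b -> r0=0x8b
epilogue: pop r4=0xbd, sp=0xce
r1: caller-saved, written=False
r2: caller-saved, written=True
r4: callee-saved, written=True
r5: callee-saved, written=False

SURVIVE = r1,r4,r5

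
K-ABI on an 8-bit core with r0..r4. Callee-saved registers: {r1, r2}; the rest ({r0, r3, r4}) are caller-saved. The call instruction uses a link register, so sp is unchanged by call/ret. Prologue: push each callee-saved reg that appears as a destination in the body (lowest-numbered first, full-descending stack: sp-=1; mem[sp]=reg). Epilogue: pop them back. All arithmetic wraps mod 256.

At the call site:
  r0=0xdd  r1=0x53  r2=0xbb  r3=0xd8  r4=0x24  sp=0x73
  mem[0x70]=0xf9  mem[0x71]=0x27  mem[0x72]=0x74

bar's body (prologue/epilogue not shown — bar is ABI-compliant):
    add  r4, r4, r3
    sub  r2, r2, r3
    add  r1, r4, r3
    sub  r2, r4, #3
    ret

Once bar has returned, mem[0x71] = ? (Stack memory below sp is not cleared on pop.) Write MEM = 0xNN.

prologue: push r1 → mem[0x72]=0x53, sp=0x72
prologue: push r2 → mem[0x71]=0xbb, sp=0x71
body[0] add  r4, r4, r3 → r4=0xfc
body[1] sub  r2, r2, r3 → r2=0xe3
body[2] add  r1, r4, r3 → r1=0xd4
body[3] sub  r2, r4, #3 → r2=0xf9
epilogue: pop r2=0xbb, sp=0x72
epilogue: pop r1=0x53, sp=0x73
prologue pushed ['r1', 'r2'] at ['0x72', '0x71']

MEM = 0xbb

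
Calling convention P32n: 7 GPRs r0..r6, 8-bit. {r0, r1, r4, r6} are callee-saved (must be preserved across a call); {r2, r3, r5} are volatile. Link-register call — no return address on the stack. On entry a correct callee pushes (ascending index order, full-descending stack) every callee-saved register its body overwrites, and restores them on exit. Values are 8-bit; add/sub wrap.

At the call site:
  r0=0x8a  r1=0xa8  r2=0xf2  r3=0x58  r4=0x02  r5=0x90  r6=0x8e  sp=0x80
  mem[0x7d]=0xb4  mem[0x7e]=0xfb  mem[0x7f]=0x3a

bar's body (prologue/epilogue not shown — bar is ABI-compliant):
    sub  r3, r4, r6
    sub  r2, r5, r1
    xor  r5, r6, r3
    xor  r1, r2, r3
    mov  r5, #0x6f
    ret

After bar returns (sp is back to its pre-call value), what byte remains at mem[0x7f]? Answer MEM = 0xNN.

prologue: push r1 → mem[0x7f]=0xa8, sp=0x7f
body[0] sub  r3, r4, r6 → r3=0x74
body[1] sub  r2, r5, r1 → r2=0xe8
body[2] xor  r5, r6, r3 → r5=0xfa
body[3] xor  r1, r2, r3 → r1=0x9c
body[4] mov  r5, #0x6f → r5=0x6f
epilogue: pop r1=0xa8, sp=0x80
prologue pushed ['r1'] at ['0x7f']

MEM = 0xa8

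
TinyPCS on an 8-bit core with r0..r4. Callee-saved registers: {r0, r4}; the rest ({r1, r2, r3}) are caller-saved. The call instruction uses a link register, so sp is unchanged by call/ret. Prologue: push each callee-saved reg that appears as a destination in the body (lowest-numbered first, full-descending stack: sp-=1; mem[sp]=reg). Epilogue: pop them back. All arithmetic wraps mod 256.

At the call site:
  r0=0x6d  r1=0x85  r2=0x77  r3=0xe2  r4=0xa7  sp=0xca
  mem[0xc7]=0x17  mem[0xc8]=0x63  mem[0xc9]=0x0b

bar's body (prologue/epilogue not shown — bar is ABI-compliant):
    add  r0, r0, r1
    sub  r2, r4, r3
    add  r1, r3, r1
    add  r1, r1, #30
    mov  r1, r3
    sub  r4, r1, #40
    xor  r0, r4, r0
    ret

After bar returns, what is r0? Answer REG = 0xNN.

REG = 0x6d

prologue: push r0 -> mem[0xc9]=0x6d, sp=0xc9
prologue: push r4 -> mem[0xc8]=0xa7, sp=0xc8
body[0] add  r0, r0, r1 -> r0=0xf2
body[1] sub  r2, r4, r3 -> r2=0xc5
body[2] add  r1, r3, r1 -> r1=0x67
body[3] add  r1, r1, #30 -> r1=0x85
body[4] mov  r1, r3 -> r1=0xe2
body[5] sub  r4, r1, #40 -> r4=0xba
body[6] xor  r0, r4, r0 -> r0=0x48
epilogue: pop r4=0xa7, sp=0xc9
epilogue: pop r0=0x6d, sp=0xca
r0 is callee-saved -> restored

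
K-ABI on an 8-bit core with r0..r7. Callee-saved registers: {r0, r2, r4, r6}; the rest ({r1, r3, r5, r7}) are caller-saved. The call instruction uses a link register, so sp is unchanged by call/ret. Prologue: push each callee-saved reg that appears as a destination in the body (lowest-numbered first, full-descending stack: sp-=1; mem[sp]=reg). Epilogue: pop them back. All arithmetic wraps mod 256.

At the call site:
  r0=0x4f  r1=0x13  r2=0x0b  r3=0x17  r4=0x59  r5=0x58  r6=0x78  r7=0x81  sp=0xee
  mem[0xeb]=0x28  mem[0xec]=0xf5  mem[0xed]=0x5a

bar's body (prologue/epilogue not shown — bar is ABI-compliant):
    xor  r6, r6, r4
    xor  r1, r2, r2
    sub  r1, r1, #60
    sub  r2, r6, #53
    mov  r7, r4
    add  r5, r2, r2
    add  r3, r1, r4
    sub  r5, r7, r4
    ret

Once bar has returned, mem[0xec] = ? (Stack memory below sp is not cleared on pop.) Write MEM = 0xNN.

prologue: push r2 → mem[0xed]=0x0b, sp=0xed
prologue: push r6 → mem[0xec]=0x78, sp=0xec
body[0] xor  r6, r6, r4 → r6=0x21
body[1] xor  r1, r2, r2 → r1=0x00
body[2] sub  r1, r1, #60 → r1=0xc4
body[3] sub  r2, r6, #53 → r2=0xec
body[4] mov  r7, r4 → r7=0x59
body[5] add  r5, r2, r2 → r5=0xd8
body[6] add  r3, r1, r4 → r3=0x1d
body[7] sub  r5, r7, r4 → r5=0x00
epilogue: pop r6=0x78, sp=0xed
epilogue: pop r2=0x0b, sp=0xee
prologue pushed ['r2', 'r6'] at ['0xed', '0xec']

MEM = 0x78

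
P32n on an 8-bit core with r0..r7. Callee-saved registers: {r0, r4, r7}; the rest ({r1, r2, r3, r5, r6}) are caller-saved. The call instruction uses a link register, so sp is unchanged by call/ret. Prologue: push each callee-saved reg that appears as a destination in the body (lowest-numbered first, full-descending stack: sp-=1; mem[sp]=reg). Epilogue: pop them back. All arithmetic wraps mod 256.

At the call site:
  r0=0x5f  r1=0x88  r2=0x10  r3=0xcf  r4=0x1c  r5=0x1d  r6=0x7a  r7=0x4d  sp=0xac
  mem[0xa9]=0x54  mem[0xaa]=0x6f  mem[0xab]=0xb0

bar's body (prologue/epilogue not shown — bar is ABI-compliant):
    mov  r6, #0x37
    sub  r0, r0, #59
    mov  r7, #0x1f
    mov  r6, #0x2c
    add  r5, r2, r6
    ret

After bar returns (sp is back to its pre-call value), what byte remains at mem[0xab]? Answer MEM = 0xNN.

prologue: push r0 → mem[0xab]=0x5f, sp=0xab
prologue: push r7 → mem[0xaa]=0x4d, sp=0xaa
body[0] mov  r6, #0x37 → r6=0x37
body[1] sub  r0, r0, #59 → r0=0x24
body[2] mov  r7, #0x1f → r7=0x1f
body[3] mov  r6, #0x2c → r6=0x2c
body[4] add  r5, r2, r6 → r5=0x3c
epilogue: pop r7=0x4d, sp=0xab
epilogue: pop r0=0x5f, sp=0xac
prologue pushed ['r0', 'r7'] at ['0xab', '0xaa']

MEM = 0x5f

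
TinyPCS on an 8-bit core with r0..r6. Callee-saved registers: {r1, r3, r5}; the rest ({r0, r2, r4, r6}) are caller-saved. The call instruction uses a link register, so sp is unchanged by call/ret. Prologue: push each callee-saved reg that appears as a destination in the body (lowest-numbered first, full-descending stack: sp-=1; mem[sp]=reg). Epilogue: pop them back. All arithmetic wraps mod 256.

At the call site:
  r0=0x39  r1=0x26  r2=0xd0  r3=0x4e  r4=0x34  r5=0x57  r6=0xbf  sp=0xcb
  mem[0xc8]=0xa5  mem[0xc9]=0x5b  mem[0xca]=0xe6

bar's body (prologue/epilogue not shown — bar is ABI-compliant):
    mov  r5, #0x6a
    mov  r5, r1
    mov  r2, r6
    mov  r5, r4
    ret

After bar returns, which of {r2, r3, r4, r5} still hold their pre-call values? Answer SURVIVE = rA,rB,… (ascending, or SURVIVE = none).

SURVIVE = r3,r4,r5

prologue: push r5 -> mem[0xca]=0x57, sp=0xca
body[0] mov  r5, #0x6a -> r5=0x6a
body[1] mov  r5, r1 -> r5=0x26
body[2] mov  r2, r6 -> r2=0xbf
body[3] mov  r5, r4 -> r5=0x34
epilogue: pop r5=0x57, sp=0xcb
r2: caller-saved, written=True
r3: callee-saved, written=False
r4: caller-saved, written=False
r5: callee-saved, written=True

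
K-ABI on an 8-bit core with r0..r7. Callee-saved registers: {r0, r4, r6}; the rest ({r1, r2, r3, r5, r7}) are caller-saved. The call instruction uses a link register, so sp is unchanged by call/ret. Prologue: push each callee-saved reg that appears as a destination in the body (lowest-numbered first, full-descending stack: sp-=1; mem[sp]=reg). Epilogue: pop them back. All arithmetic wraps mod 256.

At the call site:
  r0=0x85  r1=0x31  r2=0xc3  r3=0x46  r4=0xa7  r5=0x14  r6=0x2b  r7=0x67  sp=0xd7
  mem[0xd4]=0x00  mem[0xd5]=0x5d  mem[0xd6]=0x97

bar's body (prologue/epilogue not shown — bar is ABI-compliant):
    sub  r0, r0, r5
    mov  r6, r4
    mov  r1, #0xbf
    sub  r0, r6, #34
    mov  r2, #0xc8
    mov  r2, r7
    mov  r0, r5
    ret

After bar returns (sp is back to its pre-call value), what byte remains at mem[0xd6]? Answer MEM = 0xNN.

prologue: push r0 → mem[0xd6]=0x85, sp=0xd6
prologue: push r6 → mem[0xd5]=0x2b, sp=0xd5
body[0] sub  r0, r0, r5 → r0=0x71
body[1] mov  r6, r4 → r6=0xa7
body[2] mov  r1, #0xbf → r1=0xbf
body[3] sub  r0, r6, #34 → r0=0x85
body[4] mov  r2, #0xc8 → r2=0xc8
body[5] mov  r2, r7 → r2=0x67
body[6] mov  r0, r5 → r0=0x14
epilogue: pop r6=0x2b, sp=0xd6
epilogue: pop r0=0x85, sp=0xd7
prologue pushed ['r0', 'r6'] at ['0xd6', '0xd5']

MEM = 0x85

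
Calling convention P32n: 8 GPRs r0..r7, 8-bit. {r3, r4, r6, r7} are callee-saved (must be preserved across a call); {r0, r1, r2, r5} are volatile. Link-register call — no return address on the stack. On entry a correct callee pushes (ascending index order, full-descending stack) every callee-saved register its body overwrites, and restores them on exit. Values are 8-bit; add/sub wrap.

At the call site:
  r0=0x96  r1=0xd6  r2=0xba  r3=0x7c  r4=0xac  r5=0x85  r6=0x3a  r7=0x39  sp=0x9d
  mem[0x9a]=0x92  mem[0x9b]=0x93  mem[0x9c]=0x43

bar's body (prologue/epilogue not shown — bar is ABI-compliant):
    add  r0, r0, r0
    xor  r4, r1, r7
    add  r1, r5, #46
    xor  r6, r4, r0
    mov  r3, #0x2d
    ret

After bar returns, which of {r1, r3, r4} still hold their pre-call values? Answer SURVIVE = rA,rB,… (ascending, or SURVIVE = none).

SURVIVE = r3,r4

prologue: push r3 -> mem[0x9c]=0x7c, sp=0x9c
prologue: push r4 -> mem[0x9b]=0xac, sp=0x9b
prologue: push r6 -> mem[0x9a]=0x3a, sp=0x9a
body[0] add  r0, r0, r0 -> r0=0x2c
body[1] xor  r4, r1, r7 -> r4=0xef
body[2] add  r1, r5, #46 -> r1=0xb3
body[3] xor  r6, r4, r0 -> r6=0xc3
body[4] mov  r3, #0x2d -> r3=0x2d
epilogue: pop r6=0x3a, sp=0x9b
epilogue: pop r4=0xac, sp=0x9c
epilogue: pop r3=0x7c, sp=0x9d
r1: caller-saved, written=True
r3: callee-saved, written=True
r4: callee-saved, written=True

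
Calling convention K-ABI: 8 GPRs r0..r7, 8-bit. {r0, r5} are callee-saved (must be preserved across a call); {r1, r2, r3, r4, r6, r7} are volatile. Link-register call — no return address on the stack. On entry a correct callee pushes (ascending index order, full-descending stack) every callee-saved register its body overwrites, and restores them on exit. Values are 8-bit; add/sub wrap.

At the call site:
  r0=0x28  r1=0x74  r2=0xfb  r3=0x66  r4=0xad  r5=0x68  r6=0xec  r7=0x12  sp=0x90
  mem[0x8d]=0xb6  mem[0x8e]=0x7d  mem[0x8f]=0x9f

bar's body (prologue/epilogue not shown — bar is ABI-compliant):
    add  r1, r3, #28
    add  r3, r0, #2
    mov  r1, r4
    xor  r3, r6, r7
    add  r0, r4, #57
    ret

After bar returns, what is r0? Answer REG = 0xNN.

REG = 0x28

prologue: push r0 → mem[0x8f]=0x28, sp=0x8f
body[0] add  r1, r3, #28 → r1=0x82
body[1] add  r3, r0, #2 → r3=0x2a
body[2] mov  r1, r4 → r1=0xad
body[3] xor  r3, r6, r7 → r3=0xfe
body[4] add  r0, r4, #57 → r0=0xe6
epilogue: pop r0=0x28, sp=0x90
r0 is callee-saved → restored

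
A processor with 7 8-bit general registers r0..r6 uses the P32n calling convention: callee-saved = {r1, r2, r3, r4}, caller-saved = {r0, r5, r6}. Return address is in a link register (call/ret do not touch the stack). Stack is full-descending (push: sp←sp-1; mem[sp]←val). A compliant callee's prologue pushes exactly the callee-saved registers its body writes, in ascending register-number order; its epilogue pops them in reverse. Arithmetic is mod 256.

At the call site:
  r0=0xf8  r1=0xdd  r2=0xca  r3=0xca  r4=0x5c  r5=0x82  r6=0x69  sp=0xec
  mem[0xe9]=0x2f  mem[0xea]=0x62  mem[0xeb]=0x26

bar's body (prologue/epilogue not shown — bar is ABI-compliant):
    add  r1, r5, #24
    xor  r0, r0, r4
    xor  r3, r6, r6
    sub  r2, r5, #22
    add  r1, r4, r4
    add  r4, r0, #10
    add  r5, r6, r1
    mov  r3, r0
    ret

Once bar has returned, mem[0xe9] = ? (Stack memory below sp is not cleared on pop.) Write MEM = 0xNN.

prologue: push r1 -> mem[0xeb]=0xdd, sp=0xeb
prologue: push r2 -> mem[0xea]=0xca, sp=0xea
prologue: push r3 -> mem[0xe9]=0xca, sp=0xe9
prologue: push r4 -> mem[0xe8]=0x5c, sp=0xe8
body[0] add  r1, r5, #24 -> r1=0x9a
body[1] xor  r0, r0, r4 -> r0=0xa4
body[2] xor  r3, r6, r6 -> r3=0x00
body[3] sub  r2, r5, #22 -> r2=0x6c
body[4] add  r1, r4, r4 -> r1=0xb8
body[5] add  r4, r0, #10 -> r4=0xae
body[6] add  r5, r6, r1 -> r5=0x21
body[7] mov  r3, r0 -> r3=0xa4
epilogue: pop r4=0x5c, sp=0xe9
epilogue: pop r3=0xca, sp=0xea
epilogue: pop r2=0xca, sp=0xeb
epilogue: pop r1=0xdd, sp=0xec
prologue pushed ['r1', 'r2', 'r3', 'r4'] at ['0xeb', '0xea', '0xe9', '0xe8']

MEM = 0xca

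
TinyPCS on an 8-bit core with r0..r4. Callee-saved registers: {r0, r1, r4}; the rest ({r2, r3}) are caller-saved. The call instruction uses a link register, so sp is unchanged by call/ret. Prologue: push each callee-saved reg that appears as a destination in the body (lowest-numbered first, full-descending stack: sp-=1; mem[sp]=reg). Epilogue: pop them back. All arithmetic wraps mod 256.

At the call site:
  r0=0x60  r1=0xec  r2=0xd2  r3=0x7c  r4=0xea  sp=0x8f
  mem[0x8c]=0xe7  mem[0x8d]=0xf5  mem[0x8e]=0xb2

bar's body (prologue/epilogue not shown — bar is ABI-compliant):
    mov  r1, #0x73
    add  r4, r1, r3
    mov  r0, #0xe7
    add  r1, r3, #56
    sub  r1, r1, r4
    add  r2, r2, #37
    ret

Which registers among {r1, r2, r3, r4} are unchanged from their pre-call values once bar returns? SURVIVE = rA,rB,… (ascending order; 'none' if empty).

SURVIVE = r1,r3,r4

prologue: push r0 → mem[0x8e]=0x60, sp=0x8e
prologue: push r1 → mem[0x8d]=0xec, sp=0x8d
prologue: push r4 → mem[0x8c]=0xea, sp=0x8c
body[0] mov  r1, #0x73 → r1=0x73
body[1] add  r4, r1, r3 → r4=0xef
body[2] mov  r0, #0xe7 → r0=0xe7
body[3] add  r1, r3, #56 → r1=0xb4
body[4] sub  r1, r1, r4 → r1=0xc5
body[5] add  r2, r2, #37 → r2=0xf7
epilogue: pop r4=0xea, sp=0x8d
epilogue: pop r1=0xec, sp=0x8e
epilogue: pop r0=0x60, sp=0x8f
r1: callee-saved, written=True
r2: caller-saved, written=True
r3: caller-saved, written=False
r4: callee-saved, written=True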